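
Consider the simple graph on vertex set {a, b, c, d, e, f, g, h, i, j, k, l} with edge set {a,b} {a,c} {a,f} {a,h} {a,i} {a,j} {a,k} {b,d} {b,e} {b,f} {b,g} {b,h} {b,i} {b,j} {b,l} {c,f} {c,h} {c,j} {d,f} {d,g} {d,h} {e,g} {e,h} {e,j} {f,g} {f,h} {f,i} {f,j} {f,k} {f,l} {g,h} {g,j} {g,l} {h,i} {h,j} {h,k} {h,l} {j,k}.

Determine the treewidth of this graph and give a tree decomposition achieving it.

Treewidth 4.
One optimal decomposition is:
Bags: B1 = {b, e, g, h, j}  B2 = {b, f, g, h, j}  B3 = {b, d, f, g, h}  B4 = {a, b, f, h, j}  B5 = {a, b, f, h, i}  B6 = {a, f, h, j, k}  B7 = {a, c, f, h, j}  B8 = {b, f, g, h, l}
Tree: B1–B2, B2–B3, B2–B4, B4–B5, B4–B6, B4–B7, B3–B8

The largest bag has 5 vertices, giving width 4; this decomposition certifies tw(G) ≤ 4. Conversely, {b, e, g, h, j} is a clique of size 5, and the vertices of any clique must share a bag in every tree decomposition; so some bag has ≥ 5 vertices and tw(G) ≥ 4. Combining the bounds, tw(G) = 4.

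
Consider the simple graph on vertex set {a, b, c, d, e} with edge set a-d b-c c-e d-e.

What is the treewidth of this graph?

1

A width-1 tree decomposition is:
Bags: B1 = {c, e}  B2 = {b, c}  B3 = {d, e}  B4 = {a, d}
Tree: B1–B2, B1–B3, B3–B4
The largest bag has 2 vertices, giving width 1; this decomposition certifies tw(G) ≤ 1. Since G has at least one edge (e.g. e–c), it is not an edgeless graph, so tw(G) ≥ 1. Hence tw(G) = 1 exactly.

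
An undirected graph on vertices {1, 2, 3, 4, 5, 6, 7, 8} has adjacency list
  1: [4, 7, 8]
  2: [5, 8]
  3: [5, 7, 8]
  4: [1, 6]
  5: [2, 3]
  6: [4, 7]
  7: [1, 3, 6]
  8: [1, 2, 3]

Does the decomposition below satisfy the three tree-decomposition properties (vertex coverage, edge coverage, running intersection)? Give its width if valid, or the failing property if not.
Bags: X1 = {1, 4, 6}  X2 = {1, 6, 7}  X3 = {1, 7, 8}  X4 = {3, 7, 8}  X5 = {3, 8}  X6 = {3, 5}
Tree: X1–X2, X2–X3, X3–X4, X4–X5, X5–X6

A tree decomposition must satisfy three properties: every vertex lies in some bag; for every edge, both endpoints lie together in some bag; and for every vertex, the bags containing it form a connected subtree. Here vertex 2 appears in no bag, so the decomposition is invalid.

No — vertex 2 appears in no bag.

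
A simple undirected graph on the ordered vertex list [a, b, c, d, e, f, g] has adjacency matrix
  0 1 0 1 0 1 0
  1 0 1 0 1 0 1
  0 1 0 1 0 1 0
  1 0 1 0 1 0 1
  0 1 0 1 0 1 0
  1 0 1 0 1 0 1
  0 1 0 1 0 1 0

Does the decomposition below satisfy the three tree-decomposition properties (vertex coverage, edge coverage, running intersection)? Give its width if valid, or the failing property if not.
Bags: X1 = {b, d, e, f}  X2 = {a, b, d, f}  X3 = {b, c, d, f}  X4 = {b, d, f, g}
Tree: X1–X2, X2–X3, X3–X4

Yes; width 3.

Checking the three conditions: (i) the bags cover all of {a, b, c, d, e, f, g}; (ii) for each edge, some bag contains both endpoints; (iii) the bags containing any fixed vertex form a subtree. All hold, so the decomposition is valid with width 4 − 1 = 3.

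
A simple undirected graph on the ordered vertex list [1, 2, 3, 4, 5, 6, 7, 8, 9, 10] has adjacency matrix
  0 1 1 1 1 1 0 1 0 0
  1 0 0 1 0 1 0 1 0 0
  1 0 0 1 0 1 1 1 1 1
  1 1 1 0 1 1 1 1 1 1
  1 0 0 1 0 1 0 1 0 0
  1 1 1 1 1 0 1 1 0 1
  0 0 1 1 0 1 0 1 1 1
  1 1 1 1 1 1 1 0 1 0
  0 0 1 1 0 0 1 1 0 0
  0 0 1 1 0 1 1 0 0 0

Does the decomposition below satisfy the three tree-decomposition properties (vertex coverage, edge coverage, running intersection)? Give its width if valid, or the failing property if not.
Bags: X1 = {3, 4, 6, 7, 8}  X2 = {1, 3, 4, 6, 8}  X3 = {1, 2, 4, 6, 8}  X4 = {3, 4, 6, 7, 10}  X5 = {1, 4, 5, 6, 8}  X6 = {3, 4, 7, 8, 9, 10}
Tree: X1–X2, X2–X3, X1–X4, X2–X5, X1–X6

A tree decomposition must satisfy three properties: every vertex lies in some bag; for every edge, both endpoints lie together in some bag; and for every vertex, the bags containing it form a connected subtree. Here bags containing vertex 10 are not connected in the tree, so the decomposition is invalid.

No — bags containing vertex 10 are not connected in the tree.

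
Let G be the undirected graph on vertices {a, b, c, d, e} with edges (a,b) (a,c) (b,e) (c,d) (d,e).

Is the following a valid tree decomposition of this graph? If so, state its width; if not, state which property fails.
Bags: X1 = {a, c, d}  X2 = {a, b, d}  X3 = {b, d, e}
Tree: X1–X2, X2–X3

Vertex coverage: the bags together contain {a, b, c, d, e}, the full vertex set. Edge coverage: each edge of G has both endpoints in at least one bag. Running intersection: for every vertex, the bags containing it form a connected subtree. All three properties hold, so this is a valid tree decomposition of width max|bag| − 1 = 2, and hence tw(G) ≤ 2.

Yes; width 2.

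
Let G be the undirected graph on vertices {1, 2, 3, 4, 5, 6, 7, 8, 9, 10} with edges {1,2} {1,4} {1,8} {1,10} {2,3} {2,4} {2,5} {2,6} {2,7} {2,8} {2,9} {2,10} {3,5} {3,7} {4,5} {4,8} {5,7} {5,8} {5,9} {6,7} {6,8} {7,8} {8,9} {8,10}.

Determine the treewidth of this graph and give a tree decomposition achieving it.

Treewidth 3.
Bags: B1 = {1, 2, 4, 8}  B2 = {2, 4, 5, 8}  B3 = {2, 5, 7, 8}  B4 = {2, 5, 8, 9}  B5 = {1, 2, 8, 10}  B6 = {2, 6, 7, 8}  B7 = {2, 3, 5, 7}
Tree: B1–B2, B2–B3, B2–B4, B1–B5, B3–B6, B3–B7

Each bag holds 4 vertices, so the decomposition has width 3, which upper-bounds the treewidth. Conversely, {1, 2, 8, 10} is a clique of size 4, and the vertices of any clique must share a bag in every tree decomposition; so some bag has ≥ 4 vertices and tw(G) ≥ 3. Therefore the treewidth is 3.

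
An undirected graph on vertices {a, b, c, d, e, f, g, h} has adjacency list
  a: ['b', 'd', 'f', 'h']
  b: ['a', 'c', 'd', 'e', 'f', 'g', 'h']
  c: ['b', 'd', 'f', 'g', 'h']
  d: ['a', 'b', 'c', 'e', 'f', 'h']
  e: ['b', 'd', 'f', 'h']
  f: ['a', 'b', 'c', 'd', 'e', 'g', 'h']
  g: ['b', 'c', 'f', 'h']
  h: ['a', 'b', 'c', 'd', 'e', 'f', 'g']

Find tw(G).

A width-4 tree decomposition is:
Bags: B1 = {b, c, d, f, h}  B2 = {b, d, e, f, h}  B3 = {b, c, f, g, h}  B4 = {a, b, d, f, h}
Tree: B1–B2, B1–B3, B1–B4
The largest bag has 5 vertices, giving width 4; this decomposition certifies tw(G) ≤ 4. On the other hand G contains the 5-clique {b, d, e, f, h}. A clique must lie in a single bag of any decomposition, so no decomposition can have width below 4. Therefore the treewidth is 4.

4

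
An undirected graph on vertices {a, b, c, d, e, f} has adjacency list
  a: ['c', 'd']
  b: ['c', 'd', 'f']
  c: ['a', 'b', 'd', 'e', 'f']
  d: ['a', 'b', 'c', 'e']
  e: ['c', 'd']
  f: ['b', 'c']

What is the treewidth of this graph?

2

A width-2 tree decomposition is:
Bags: B1 = {b, c, d}  B2 = {a, c, d}  B3 = {c, d, e}  B4 = {b, c, f}
Tree: B1–B2, B2–B3, B1–B4
Every bag has size at most 3, so the width is 3 − 1 = 2 and tw(G) ≤ 2. For the lower bound, the 3 vertices {c, d, e} are pairwise adjacent, and any tree decomposition puts a clique entirely inside one bag — forcing width ≥ 2. Hence tw(G) = 2 exactly.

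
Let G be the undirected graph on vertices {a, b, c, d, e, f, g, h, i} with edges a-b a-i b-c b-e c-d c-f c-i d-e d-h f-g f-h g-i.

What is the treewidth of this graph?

A width-3 tree decomposition is:
Bags: B1 = {b, d, e, h}  B2 = {b, c, d, h}  B3 = {b, c, f, h}  B4 = {a, b, c, f}  B5 = {a, c, f, i}  B6 = {a, f, g, i}
Tree: B1–B2, B2–B3, B3–B4, B4–B5, B5–B6
Each bag holds 4 vertices, so the decomposition has width 3, which upper-bounds the treewidth. For the lower bound: the 4 vertex sets {d,e,h}, {b}, {c}, {a,f,g,i} are disjoint, each induces a connected subgraph, and every pair is joined by at least one edge of G. Contracting each set to a single vertex therefore yields K_{4} as a minor, and since treewidth is minor-monotone, tw(G) ≥ tw(K_{4}) = 3. The upper and lower bounds meet at 3, so that is the treewidth.

3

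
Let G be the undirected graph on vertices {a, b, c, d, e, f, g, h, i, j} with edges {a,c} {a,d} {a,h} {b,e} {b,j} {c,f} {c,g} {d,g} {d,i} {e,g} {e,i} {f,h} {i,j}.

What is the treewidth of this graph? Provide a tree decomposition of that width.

Treewidth 2.
One optimal decomposition is:
Bags: B1 = {b, e, j}  B2 = {e, i, j}  B3 = {e, g, i}  B4 = {d, g, i}  B5 = {c, d, g}  B6 = {a, c, d}  B7 = {a, c, f}  B8 = {a, f, h}
Tree: B1–B2, B2–B3, B3–B4, B4–B5, B5–B6, B6–B7, B7–B8

Each bag holds 3 vertices, so the decomposition has width 2, which upper-bounds the treewidth. Since b–j–i–e–b is a cycle in G, G is not acyclic. Forests are exactly the graphs of treewidth ≤ 1, so tw(G) ≥ 2. Combining the bounds, tw(G) = 2.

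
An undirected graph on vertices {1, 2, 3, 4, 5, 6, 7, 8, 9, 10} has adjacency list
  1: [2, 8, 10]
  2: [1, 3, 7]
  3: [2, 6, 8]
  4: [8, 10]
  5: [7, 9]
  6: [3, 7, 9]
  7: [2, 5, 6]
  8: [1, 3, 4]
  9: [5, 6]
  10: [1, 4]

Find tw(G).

A width-2 tree decomposition is:
Bags: B1 = {1, 4, 10}  B2 = {1, 4, 8}  B3 = {1, 2, 8}  B4 = {2, 3, 8}  B5 = {2, 3, 7}  B6 = {3, 6, 7}  B7 = {5, 6, 7}  B8 = {5, 6, 9}
Tree: B1–B2, B2–B3, B3–B4, B4–B5, B5–B6, B6–B7, B7–B8
Every bag has size at most 3, so the width is 3 − 1 = 2 and tw(G) ≤ 2. The edges 10–4–8–1–10 form a cycle, so G is not a tree and its treewidth is at least 2. Combining the bounds, tw(G) = 2.

2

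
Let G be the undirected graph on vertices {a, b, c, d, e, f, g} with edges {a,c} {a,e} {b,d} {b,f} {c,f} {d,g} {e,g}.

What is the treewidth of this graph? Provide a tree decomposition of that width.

Every bag has size at most 3, so the width is 3 − 1 = 2 and tw(G) ≤ 2. The edges d–g–e–a–c–f–b–d form a cycle, so G is not a tree and its treewidth is at least 2. Combining the bounds, tw(G) = 2.

Treewidth 2.
One optimal decomposition is:
Bags: B1 = {d, e, g}  B2 = {a, d, e}  B3 = {a, c, d}  B4 = {c, d, f}  B5 = {b, d, f}
Tree: B1–B2, B2–B3, B3–B4, B4–B5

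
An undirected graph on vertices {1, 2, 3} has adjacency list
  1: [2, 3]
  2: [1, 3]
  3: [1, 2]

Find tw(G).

2

A width-2 tree decomposition is:
Bags: B1 = {1, 2, 3}
Tree: (single bag)
A single bag containing all 3 vertices is trivially a valid decomposition of width 2. For the lower bound, the 3 vertices {1, 2, 3} are pairwise adjacent, and any tree decomposition puts a clique entirely inside one bag — forcing width ≥ 2. Therefore the treewidth is 2.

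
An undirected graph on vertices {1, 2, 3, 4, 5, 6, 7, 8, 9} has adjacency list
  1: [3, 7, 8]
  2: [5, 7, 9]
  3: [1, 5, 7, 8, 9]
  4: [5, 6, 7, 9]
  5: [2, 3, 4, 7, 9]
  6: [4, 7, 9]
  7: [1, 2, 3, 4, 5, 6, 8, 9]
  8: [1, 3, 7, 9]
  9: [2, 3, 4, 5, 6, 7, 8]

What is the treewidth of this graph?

3

A width-3 tree decomposition is:
Bags: B1 = {2, 5, 7, 9}  B2 = {3, 5, 7, 9}  B3 = {4, 5, 7, 9}  B4 = {4, 6, 7, 9}  B5 = {3, 7, 8, 9}  B6 = {1, 3, 7, 8}
Tree: B1–B2, B1–B3, B3–B4, B2–B5, B5–B6
Each bag holds 4 vertices, so the decomposition has width 3, which upper-bounds the treewidth. Conversely, {1, 3, 7, 8} is a clique of size 4, and the vertices of any clique must share a bag in every tree decomposition; so some bag has ≥ 4 vertices and tw(G) ≥ 3. Hence tw(G) = 3 exactly.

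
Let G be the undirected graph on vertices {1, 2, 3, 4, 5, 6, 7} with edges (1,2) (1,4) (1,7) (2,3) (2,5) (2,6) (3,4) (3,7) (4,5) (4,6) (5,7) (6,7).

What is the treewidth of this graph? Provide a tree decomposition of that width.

Treewidth 3.
Bags: B1 = {2, 4, 6, 7}  B2 = {2, 3, 4, 7}  B3 = {1, 2, 4, 7}  B4 = {2, 4, 5, 7}
Tree: B1–B2, B2–B3, B3–B4

The largest bag has 4 vertices, giving width 3; this decomposition certifies tw(G) ≤ 3. For the lower bound: the 4 vertex sets {2,6}, {3,4}, {7}, {1} are disjoint, each induces a connected subgraph, and every pair is joined by at least one edge of G. Contracting each set to a single vertex therefore yields K_{4} as a minor, and since treewidth is minor-monotone, tw(G) ≥ tw(K_{4}) = 3. Therefore the treewidth is 3.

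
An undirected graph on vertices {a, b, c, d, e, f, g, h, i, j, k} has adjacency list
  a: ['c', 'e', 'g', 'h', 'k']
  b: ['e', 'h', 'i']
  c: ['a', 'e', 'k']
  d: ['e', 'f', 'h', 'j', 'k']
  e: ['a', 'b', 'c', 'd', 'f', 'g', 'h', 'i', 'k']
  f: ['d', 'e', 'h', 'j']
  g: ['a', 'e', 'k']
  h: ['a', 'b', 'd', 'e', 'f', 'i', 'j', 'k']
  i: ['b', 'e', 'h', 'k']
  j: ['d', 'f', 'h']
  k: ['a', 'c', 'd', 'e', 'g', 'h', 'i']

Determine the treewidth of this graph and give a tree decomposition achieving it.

Every bag has size at most 4, so the width is 4 − 1 = 3 and tw(G) ≤ 3. Conversely, {d, f, h, j} is a clique of size 4, and the vertices of any clique must share a bag in every tree decomposition; so some bag has ≥ 4 vertices and tw(G) ≥ 3. Therefore the treewidth is 3.

Treewidth 3.
Bags: B1 = {a, e, h, k}  B2 = {d, e, h, k}  B3 = {d, e, f, h}  B4 = {a, e, g, k}  B5 = {a, c, e, k}  B6 = {d, f, h, j}  B7 = {e, h, i, k}  B8 = {b, e, h, i}
Tree: B1–B2, B2–B3, B1–B4, B1–B5, B3–B6, B1–B7, B7–B8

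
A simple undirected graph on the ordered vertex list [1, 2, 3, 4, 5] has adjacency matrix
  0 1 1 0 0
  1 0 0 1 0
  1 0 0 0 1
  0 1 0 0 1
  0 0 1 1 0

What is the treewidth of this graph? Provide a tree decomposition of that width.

Each bag holds 3 vertices, so the decomposition has width 2, which upper-bounds the treewidth. The edges 5–3–1–2–4–5 form a cycle, so G is not a tree and its treewidth is at least 2. Hence tw(G) = 2 exactly.

Treewidth 2.
Bags: B1 = {1, 3, 5}  B2 = {1, 2, 5}  B3 = {2, 4, 5}
Tree: B1–B2, B2–B3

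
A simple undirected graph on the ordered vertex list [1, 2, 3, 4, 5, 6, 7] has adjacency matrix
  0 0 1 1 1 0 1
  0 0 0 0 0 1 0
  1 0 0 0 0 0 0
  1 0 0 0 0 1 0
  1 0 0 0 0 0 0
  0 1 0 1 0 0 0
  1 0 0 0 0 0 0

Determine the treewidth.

1

A width-1 tree decomposition is:
Bags: B1 = {4, 6}  B2 = {1, 4}  B3 = {2, 6}  B4 = {1, 5}  B5 = {1, 7}  B6 = {1, 3}
Tree: B1–B2, B1–B3, B2–B4, B2–B5, B4–B6
The largest bag has 2 vertices, giving width 1; this decomposition certifies tw(G) ≤ 1. Since G has at least one edge (e.g. 4–6), it is not an edgeless graph, so tw(G) ≥ 1. The upper and lower bounds meet at 1, so that is the treewidth.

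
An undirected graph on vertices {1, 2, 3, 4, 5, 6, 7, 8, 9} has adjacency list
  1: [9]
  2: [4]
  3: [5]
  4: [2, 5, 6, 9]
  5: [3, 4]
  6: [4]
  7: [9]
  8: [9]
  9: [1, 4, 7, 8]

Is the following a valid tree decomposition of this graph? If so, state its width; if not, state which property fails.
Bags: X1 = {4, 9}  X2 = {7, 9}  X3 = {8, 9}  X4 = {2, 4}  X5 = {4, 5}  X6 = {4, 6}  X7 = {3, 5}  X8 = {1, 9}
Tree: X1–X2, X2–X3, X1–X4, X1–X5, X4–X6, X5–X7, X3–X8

Yes; width 1.

Checking the three conditions: (i) the bags cover all of {1, 2, 3, 4, 5, 6, 7, 8, 9}; (ii) for each edge, some bag contains both endpoints; (iii) the bags containing any fixed vertex form a subtree. All hold, so the decomposition is valid with width 2 − 1 = 1.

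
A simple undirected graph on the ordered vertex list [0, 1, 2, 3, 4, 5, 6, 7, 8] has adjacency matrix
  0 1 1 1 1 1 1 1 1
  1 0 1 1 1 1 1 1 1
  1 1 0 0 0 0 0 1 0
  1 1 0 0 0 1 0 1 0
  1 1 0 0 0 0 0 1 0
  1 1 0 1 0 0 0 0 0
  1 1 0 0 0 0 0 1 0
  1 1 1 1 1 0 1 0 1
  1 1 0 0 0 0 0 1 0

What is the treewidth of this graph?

3

A width-3 tree decomposition is:
Bags: B1 = {0, 1, 3, 7}  B2 = {0, 1, 4, 7}  B3 = {0, 1, 7, 8}  B4 = {0, 1, 3, 5}  B5 = {0, 1, 2, 7}  B6 = {0, 1, 6, 7}
Tree: B1–B2, B2–B3, B1–B4, B2–B5, B2–B6
Every bag has size at most 4, so the width is 4 − 1 = 3 and tw(G) ≤ 3. Conversely, {0, 1, 3, 5} is a clique of size 4, and the vertices of any clique must share a bag in every tree decomposition; so some bag has ≥ 4 vertices and tw(G) ≥ 3. Therefore the treewidth is 3.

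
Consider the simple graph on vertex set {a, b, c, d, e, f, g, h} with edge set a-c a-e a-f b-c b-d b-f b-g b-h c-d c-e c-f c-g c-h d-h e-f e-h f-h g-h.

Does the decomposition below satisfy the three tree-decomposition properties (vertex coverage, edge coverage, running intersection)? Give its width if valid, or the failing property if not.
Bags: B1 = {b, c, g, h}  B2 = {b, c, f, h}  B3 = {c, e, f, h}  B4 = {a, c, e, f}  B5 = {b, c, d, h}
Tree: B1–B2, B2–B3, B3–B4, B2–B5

Checking the three conditions: (i) the bags cover all of {a, b, c, d, e, f, g, h}; (ii) for each edge, some bag contains both endpoints; (iii) the bags containing any fixed vertex form a subtree. All hold, so the decomposition is valid with width 4 − 1 = 3.

Yes; width 3.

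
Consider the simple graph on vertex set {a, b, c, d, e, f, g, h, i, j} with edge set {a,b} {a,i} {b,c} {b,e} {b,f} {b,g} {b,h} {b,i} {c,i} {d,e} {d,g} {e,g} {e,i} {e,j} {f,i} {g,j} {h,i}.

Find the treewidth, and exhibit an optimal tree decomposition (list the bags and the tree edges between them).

The largest bag has 3 vertices, giving width 2; this decomposition certifies tw(G) ≤ 2. On the other hand G contains the 3-clique {d, e, g}. A clique must lie in a single bag of any decomposition, so no decomposition can have width below 2. The upper and lower bounds meet at 2, so that is the treewidth.

Treewidth 2.
Bags: B1 = {b, e, i}  B2 = {b, f, i}  B3 = {b, c, i}  B4 = {b, h, i}  B5 = {b, e, g}  B6 = {a, b, i}  B7 = {d, e, g}  B8 = {e, g, j}
Tree: B1–B2, B2–B3, B1–B4, B1–B5, B4–B6, B5–B7, B5–B8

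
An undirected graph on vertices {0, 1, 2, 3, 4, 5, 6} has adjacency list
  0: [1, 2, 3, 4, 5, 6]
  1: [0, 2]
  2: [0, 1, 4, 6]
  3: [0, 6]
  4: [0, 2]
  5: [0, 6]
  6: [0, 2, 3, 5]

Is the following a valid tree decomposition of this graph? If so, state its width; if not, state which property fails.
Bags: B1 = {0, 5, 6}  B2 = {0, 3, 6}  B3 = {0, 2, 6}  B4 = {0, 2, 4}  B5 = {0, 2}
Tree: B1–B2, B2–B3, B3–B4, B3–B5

No — vertex 1 appears in no bag.

A tree decomposition must satisfy three properties: every vertex lies in some bag; for every edge, both endpoints lie together in some bag; and for every vertex, the bags containing it form a connected subtree. Here vertex 1 appears in no bag, so the decomposition is invalid.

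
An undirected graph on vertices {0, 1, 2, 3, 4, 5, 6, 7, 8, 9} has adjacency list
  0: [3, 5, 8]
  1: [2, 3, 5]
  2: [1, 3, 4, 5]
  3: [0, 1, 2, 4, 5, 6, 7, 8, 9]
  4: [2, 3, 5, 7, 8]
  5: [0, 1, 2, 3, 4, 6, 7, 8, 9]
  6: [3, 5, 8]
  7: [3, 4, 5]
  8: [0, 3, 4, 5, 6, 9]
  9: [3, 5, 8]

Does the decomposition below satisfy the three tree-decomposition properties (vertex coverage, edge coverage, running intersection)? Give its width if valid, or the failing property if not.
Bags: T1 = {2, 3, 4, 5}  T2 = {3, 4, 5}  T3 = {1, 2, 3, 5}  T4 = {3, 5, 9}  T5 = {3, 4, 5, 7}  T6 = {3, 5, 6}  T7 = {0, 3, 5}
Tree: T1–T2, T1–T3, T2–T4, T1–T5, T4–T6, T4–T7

No — vertex 8 appears in no bag.

A tree decomposition must satisfy three properties: every vertex lies in some bag; for every edge, both endpoints lie together in some bag; and for every vertex, the bags containing it form a connected subtree. Here vertex 8 appears in no bag, so the decomposition is invalid.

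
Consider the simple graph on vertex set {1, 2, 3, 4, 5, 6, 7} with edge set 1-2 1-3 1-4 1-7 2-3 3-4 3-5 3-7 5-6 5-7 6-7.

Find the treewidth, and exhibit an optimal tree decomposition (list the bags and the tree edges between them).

Treewidth 2.
One optimal decomposition is:
Bags: B1 = {5, 6, 7}  B2 = {3, 5, 7}  B3 = {1, 3, 7}  B4 = {1, 3, 4}  B5 = {1, 2, 3}
Tree: B1–B2, B2–B3, B3–B4, B4–B5

Every bag has size at most 3, so the width is 3 − 1 = 2 and tw(G) ≤ 2. For the lower bound, the 3 vertices {1, 2, 3} are pairwise adjacent, and any tree decomposition puts a clique entirely inside one bag — forcing width ≥ 2. Therefore the treewidth is 2.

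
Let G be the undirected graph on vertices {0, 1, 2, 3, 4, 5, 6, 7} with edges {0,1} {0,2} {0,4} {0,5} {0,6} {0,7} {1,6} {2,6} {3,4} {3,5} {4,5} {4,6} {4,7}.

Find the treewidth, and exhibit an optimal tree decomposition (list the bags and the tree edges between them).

Treewidth 2.
One optimal decomposition is:
Bags: B1 = {0, 4, 7}  B2 = {0, 4, 5}  B3 = {0, 4, 6}  B4 = {3, 4, 5}  B5 = {0, 2, 6}  B6 = {0, 1, 6}
Tree: B1–B2, B2–B3, B2–B4, B3–B5, B3–B6

Each bag holds 3 vertices, so the decomposition has width 2, which upper-bounds the treewidth. For the lower bound, the 3 vertices {0, 1, 6} are pairwise adjacent, and any tree decomposition puts a clique entirely inside one bag — forcing width ≥ 2. Therefore the treewidth is 2.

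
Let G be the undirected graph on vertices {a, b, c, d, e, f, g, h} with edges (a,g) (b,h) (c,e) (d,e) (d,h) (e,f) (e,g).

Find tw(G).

1

A width-1 tree decomposition is:
Bags: B1 = {d, h}  B2 = {d, e}  B3 = {c, e}  B4 = {e, f}  B5 = {e, g}  B6 = {a, g}  B7 = {b, h}
Tree: B1–B2, B2–B3, B2–B4, B4–B5, B5–B6, B1–B7
The largest bag has 2 vertices, giving width 1; this decomposition certifies tw(G) ≤ 1. G has an edge, so its treewidth is at least 1. Hence tw(G) = 1 exactly.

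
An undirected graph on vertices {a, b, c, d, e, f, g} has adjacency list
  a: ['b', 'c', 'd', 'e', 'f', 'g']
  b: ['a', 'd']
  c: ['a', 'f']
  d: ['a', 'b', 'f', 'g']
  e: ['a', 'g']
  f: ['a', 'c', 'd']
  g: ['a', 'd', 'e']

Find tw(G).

A width-2 tree decomposition is:
Bags: B1 = {a, b, d}  B2 = {a, d, g}  B3 = {a, d, f}  B4 = {a, e, g}  B5 = {a, c, f}
Tree: B1–B2, B1–B3, B2–B4, B3–B5
Each bag holds 3 vertices, so the decomposition has width 2, which upper-bounds the treewidth. Conversely, {a, d, g} is a clique of size 3, and the vertices of any clique must share a bag in every tree decomposition; so some bag has ≥ 3 vertices and tw(G) ≥ 2. The upper and lower bounds meet at 2, so that is the treewidth.

2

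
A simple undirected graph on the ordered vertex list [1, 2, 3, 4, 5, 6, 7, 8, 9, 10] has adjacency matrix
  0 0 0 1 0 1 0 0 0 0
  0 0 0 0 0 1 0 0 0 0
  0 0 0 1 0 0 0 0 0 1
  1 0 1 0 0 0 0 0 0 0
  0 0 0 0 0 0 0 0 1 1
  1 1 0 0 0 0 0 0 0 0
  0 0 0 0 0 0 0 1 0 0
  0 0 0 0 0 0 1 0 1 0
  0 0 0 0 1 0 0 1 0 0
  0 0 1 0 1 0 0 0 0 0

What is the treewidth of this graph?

A width-1 tree decomposition is:
Bags: B1 = {2, 6}  B2 = {1, 6}  B3 = {1, 4}  B4 = {3, 4}  B5 = {3, 10}  B6 = {5, 10}  B7 = {5, 9}  B8 = {8, 9}  B9 = {7, 8}
Tree: B1–B2, B2–B3, B3–B4, B4–B5, B5–B6, B6–B7, B7–B8, B8–B9
The largest bag has 2 vertices, giving width 1; this decomposition certifies tw(G) ≤ 1. G has an edge, so its treewidth is at least 1. Therefore the treewidth is 1.

1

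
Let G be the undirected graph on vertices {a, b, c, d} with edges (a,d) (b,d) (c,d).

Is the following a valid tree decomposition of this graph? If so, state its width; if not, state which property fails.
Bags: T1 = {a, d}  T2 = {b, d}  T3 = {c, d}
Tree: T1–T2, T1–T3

Yes; width 1.

Every vertex of G appears in some bag (union = {a, b, c, d}); every edge is covered by a bag; and for each vertex v the set of bags containing v is connected in the bag tree. The decomposition is therefore valid. The largest bag has 2 vertices, so the width is 1.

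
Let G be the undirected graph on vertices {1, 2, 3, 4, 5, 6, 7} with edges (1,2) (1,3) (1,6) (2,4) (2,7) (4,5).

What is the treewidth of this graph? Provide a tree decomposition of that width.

Treewidth 1.
One optimal decomposition is:
Bags: B1 = {2, 7}  B2 = {1, 2}  B3 = {2, 4}  B4 = {1, 3}  B5 = {1, 6}  B6 = {4, 5}
Tree: B1–B2, B2–B3, B2–B4, B2–B5, B3–B6

Every bag has size at most 2, so the width is 2 − 1 = 1 and tw(G) ≤ 1. Since G has at least one edge (e.g. 7–2), it is not an edgeless graph, so tw(G) ≥ 1. The upper and lower bounds meet at 1, so that is the treewidth.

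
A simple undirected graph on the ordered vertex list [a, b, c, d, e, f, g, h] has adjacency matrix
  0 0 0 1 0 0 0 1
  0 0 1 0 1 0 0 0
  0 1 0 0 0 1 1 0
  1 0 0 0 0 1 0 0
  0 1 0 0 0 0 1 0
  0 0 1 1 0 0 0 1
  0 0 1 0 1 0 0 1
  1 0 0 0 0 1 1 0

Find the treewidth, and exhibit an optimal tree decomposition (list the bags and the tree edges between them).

Every bag has size at most 3, so the width is 3 − 1 = 2 and tw(G) ≤ 2. The edges d–a–h–f–d form a cycle, so G is not a tree and its treewidth is at least 2. Therefore the treewidth is 2.

Treewidth 2.
One optimal decomposition is:
Bags: B1 = {a, d, f}  B2 = {a, f, h}  B3 = {c, f, h}  B4 = {c, g, h}  B5 = {b, c, g}  B6 = {b, e, g}
Tree: B1–B2, B2–B3, B3–B4, B4–B5, B5–B6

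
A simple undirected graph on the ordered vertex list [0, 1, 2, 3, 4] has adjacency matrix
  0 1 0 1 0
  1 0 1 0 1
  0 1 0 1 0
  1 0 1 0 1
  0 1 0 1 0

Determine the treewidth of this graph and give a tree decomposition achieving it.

Treewidth 2.
One such decomposition:
Bags: B1 = {1, 3, 4}  B2 = {1, 2, 3}  B3 = {0, 1, 3}
Tree: B1–B2, B2–B3

Every bag has size at most 3, so the width is 3 − 1 = 2 and tw(G) ≤ 2. Since 3–4–1–2–3 is a cycle in G, G is not acyclic. Forests are exactly the graphs of treewidth ≤ 1, so tw(G) ≥ 2. Combining the bounds, tw(G) = 2.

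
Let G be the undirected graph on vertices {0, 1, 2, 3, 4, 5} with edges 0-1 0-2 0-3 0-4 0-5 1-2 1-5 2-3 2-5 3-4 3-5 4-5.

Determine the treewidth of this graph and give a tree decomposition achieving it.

Each bag holds 4 vertices, so the decomposition has width 3, which upper-bounds the treewidth. On the other hand G contains the 4-clique {0, 1, 2, 5}. A clique must lie in a single bag of any decomposition, so no decomposition can have width below 3. Combining the bounds, tw(G) = 3.

Treewidth 3.
One optimal decomposition is:
Bags: B1 = {0, 2, 3, 5}  B2 = {0, 3, 4, 5}  B3 = {0, 1, 2, 5}
Tree: B1–B2, B1–B3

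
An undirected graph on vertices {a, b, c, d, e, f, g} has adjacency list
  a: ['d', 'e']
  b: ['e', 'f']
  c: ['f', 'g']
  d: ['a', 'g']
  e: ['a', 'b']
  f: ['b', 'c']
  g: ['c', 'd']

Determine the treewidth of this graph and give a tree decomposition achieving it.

The largest bag has 3 vertices, giving width 2; this decomposition certifies tw(G) ≤ 2. For the lower bound, G contains the cycle g–d–a–e–b–f–c–g, so G is not a forest; only forests have treewidth ≤ 1, hence tw(G) ≥ 2. Hence tw(G) = 2 exactly.

Treewidth 2.
One such decomposition:
Bags: B1 = {a, d, g}  B2 = {a, e, g}  B3 = {b, e, g}  B4 = {b, f, g}  B5 = {c, f, g}
Tree: B1–B2, B2–B3, B3–B4, B4–B5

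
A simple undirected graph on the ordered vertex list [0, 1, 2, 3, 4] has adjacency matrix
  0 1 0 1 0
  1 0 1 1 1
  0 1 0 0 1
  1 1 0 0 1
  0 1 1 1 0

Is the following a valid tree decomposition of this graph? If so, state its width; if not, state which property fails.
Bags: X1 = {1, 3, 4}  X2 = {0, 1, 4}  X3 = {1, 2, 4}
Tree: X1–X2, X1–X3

A tree decomposition must satisfy three properties: every vertex lies in some bag; for every edge, both endpoints lie together in some bag; and for every vertex, the bags containing it form a connected subtree. Here edge (3,0) lies in no bag, so the decomposition is invalid.

No — edge (3,0) lies in no bag.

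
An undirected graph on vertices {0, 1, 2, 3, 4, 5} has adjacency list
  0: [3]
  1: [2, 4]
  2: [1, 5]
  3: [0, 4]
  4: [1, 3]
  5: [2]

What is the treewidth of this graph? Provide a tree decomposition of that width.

Each bag holds 2 vertices, so the decomposition has width 1, which upper-bounds the treewidth. Any graph with an edge has treewidth ≥ 1, and G has the edge 0–3. The upper and lower bounds meet at 1, so that is the treewidth.

Treewidth 1.
Bags: B1 = {0, 3}  B2 = {3, 4}  B3 = {1, 4}  B4 = {1, 2}  B5 = {2, 5}
Tree: B1–B2, B2–B3, B3–B4, B4–B5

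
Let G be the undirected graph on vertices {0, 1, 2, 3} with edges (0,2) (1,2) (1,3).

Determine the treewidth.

A width-1 tree decomposition is:
Bags: B1 = {0, 2}  B2 = {1, 2}  B3 = {1, 3}
Tree: B1–B2, B2–B3
Each bag holds 2 vertices, so the decomposition has width 1, which upper-bounds the treewidth. G has an edge, so its treewidth is at least 1. The upper and lower bounds meet at 1, so that is the treewidth.

1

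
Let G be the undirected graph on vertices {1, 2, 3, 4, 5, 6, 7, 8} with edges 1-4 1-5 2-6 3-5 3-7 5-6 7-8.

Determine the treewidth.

A width-1 tree decomposition is:
Bags: B1 = {3, 7}  B2 = {3, 5}  B3 = {7, 8}  B4 = {5, 6}  B5 = {2, 6}  B6 = {1, 5}  B7 = {1, 4}
Tree: B1–B2, B1–B3, B2–B4, B4–B5, B4–B6, B6–B7
The largest bag has 2 vertices, giving width 1; this decomposition certifies tw(G) ≤ 1. Any graph with an edge has treewidth ≥ 1, and G has the edge 3–7. The upper and lower bounds meet at 1, so that is the treewidth.

1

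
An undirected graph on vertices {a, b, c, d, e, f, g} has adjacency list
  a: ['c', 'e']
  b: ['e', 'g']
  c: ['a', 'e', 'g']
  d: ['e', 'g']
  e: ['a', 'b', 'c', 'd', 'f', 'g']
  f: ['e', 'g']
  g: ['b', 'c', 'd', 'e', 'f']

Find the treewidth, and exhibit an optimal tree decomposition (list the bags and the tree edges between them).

Every bag has size at most 3, so the width is 3 − 1 = 2 and tw(G) ≤ 2. Conversely, {d, e, g} is a clique of size 3, and the vertices of any clique must share a bag in every tree decomposition; so some bag has ≥ 3 vertices and tw(G) ≥ 2. The upper and lower bounds meet at 2, so that is the treewidth.

Treewidth 2.
One such decomposition:
Bags: B1 = {b, e, g}  B2 = {d, e, g}  B3 = {c, e, g}  B4 = {e, f, g}  B5 = {a, c, e}
Tree: B1–B2, B2–B3, B2–B4, B3–B5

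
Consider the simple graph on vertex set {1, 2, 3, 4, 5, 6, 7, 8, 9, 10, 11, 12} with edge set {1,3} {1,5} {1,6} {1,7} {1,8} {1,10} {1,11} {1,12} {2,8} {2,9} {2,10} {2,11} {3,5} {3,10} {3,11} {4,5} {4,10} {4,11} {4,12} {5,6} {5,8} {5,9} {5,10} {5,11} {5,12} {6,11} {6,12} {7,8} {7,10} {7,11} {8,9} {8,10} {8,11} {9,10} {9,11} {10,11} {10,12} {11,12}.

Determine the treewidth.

A width-4 tree decomposition is:
Bags: B1 = {1, 5, 8, 10, 11}  B2 = {1, 5, 10, 11, 12}  B3 = {5, 8, 9, 10, 11}  B4 = {1, 3, 5, 10, 11}  B5 = {2, 8, 9, 10, 11}  B6 = {1, 5, 6, 11, 12}  B7 = {1, 7, 8, 10, 11}  B8 = {4, 5, 10, 11, 12}
Tree: B1–B2, B1–B3, B2–B4, B3–B5, B2–B6, B1–B7, B2–B8
The largest bag has 5 vertices, giving width 4; this decomposition certifies tw(G) ≤ 4. On the other hand G contains the 5-clique {2, 8, 9, 10, 11}. A clique must lie in a single bag of any decomposition, so no decomposition can have width below 4. The upper and lower bounds meet at 4, so that is the treewidth.

4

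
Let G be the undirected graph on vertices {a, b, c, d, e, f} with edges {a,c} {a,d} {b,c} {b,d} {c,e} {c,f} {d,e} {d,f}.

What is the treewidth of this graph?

A width-2 tree decomposition is:
Bags: B1 = {a, c, d}  B2 = {b, c, d}  B3 = {c, d, f}  B4 = {c, d, e}
Tree: B1–B2, B2–B3, B3–B4
The largest bag has 3 vertices, giving width 2; this decomposition certifies tw(G) ≤ 2. Since d–a–c–b–d is a cycle in G, G is not acyclic. Forests are exactly the graphs of treewidth ≤ 1, so tw(G) ≥ 2. Hence tw(G) = 2 exactly.

2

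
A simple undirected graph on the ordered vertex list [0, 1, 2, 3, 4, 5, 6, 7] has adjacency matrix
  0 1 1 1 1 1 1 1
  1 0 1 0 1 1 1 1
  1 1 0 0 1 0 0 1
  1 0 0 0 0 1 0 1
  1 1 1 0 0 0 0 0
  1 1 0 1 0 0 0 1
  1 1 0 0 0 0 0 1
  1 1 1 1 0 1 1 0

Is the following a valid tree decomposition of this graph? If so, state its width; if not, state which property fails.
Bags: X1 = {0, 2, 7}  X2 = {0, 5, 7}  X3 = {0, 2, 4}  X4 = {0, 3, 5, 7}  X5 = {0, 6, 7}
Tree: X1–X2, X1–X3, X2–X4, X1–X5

No — vertex 1 appears in no bag.

A tree decomposition must satisfy three properties: every vertex lies in some bag; for every edge, both endpoints lie together in some bag; and for every vertex, the bags containing it form a connected subtree. Here vertex 1 appears in no bag, so the decomposition is invalid.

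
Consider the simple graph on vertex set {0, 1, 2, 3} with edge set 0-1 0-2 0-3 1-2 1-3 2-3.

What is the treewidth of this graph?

3

A width-3 tree decomposition is:
Bags: B1 = {0, 1, 2, 3}
Tree: (single bag)
A single bag containing all 4 vertices is trivially a valid decomposition of width 3. Conversely, {0, 1, 2, 3} is a clique of size 4, and the vertices of any clique must share a bag in every tree decomposition; so some bag has ≥ 4 vertices and tw(G) ≥ 3. Hence tw(G) = 3 exactly.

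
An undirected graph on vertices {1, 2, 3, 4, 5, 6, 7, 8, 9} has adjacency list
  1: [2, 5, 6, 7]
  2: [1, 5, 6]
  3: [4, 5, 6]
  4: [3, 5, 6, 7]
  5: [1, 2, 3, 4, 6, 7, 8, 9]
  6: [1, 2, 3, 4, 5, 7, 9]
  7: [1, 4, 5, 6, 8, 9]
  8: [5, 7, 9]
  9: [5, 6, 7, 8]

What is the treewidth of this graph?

A width-3 tree decomposition is:
Bags: B1 = {5, 6, 7, 9}  B2 = {4, 5, 6, 7}  B3 = {5, 7, 8, 9}  B4 = {3, 4, 5, 6}  B5 = {1, 5, 6, 7}  B6 = {1, 2, 5, 6}
Tree: B1–B2, B1–B3, B2–B4, B1–B5, B5–B6
Each bag holds 4 vertices, so the decomposition has width 3, which upper-bounds the treewidth. For the lower bound, the 4 vertices {5, 7, 8, 9} are pairwise adjacent, and any tree decomposition puts a clique entirely inside one bag — forcing width ≥ 3. Combining the bounds, tw(G) = 3.

3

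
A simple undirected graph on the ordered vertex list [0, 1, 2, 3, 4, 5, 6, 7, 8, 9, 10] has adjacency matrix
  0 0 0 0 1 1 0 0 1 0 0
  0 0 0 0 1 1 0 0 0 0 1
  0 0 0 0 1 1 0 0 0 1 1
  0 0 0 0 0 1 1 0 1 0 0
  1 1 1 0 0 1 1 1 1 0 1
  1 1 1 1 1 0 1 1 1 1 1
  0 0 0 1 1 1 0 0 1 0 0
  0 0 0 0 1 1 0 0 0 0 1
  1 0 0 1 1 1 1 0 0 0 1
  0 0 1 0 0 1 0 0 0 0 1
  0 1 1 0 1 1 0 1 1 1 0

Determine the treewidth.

A width-3 tree decomposition is:
Bags: B1 = {4, 5, 8, 10}  B2 = {4, 5, 7, 10}  B3 = {2, 4, 5, 10}  B4 = {1, 4, 5, 10}  B5 = {2, 5, 9, 10}  B6 = {0, 4, 5, 8}  B7 = {4, 5, 6, 8}  B8 = {3, 5, 6, 8}
Tree: B1–B2, B2–B3, B3–B4, B3–B5, B1–B6, B1–B7, B7–B8
The largest bag has 4 vertices, giving width 3; this decomposition certifies tw(G) ≤ 3. For the lower bound, the 4 vertices {2, 5, 9, 10} are pairwise adjacent, and any tree decomposition puts a clique entirely inside one bag — forcing width ≥ 3. Combining the bounds, tw(G) = 3.

3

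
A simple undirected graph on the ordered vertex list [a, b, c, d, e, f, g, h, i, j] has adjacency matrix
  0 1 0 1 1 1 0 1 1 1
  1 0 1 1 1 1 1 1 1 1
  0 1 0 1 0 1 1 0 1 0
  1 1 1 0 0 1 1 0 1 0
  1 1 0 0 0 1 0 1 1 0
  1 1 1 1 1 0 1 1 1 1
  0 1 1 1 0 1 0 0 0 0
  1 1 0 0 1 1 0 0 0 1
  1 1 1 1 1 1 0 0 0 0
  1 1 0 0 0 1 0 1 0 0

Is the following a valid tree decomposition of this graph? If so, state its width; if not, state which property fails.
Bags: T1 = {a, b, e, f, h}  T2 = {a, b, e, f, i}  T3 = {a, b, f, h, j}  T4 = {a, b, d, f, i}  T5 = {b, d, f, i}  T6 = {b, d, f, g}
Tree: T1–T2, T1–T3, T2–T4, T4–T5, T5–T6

No — vertex c appears in no bag.

A tree decomposition must satisfy three properties: every vertex lies in some bag; for every edge, both endpoints lie together in some bag; and for every vertex, the bags containing it form a connected subtree. Here vertex c appears in no bag, so the decomposition is invalid.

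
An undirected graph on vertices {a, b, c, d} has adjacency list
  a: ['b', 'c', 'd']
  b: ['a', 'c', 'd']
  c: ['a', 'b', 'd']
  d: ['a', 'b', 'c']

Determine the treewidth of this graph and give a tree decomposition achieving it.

A single bag containing all 4 vertices is trivially a valid decomposition of width 3. Conversely, {a, b, c, d} is a clique of size 4, and the vertices of any clique must share a bag in every tree decomposition; so some bag has ≥ 4 vertices and tw(G) ≥ 3. The upper and lower bounds meet at 3, so that is the treewidth.

Treewidth 3.
One such decomposition:
Bags: B1 = {a, b, c, d}
Tree: (single bag)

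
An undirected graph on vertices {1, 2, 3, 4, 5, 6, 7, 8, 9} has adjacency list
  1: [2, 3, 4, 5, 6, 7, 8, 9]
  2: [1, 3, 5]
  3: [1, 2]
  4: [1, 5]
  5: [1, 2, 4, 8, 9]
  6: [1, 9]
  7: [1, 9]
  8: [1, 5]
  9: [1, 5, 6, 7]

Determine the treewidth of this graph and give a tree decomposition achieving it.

Treewidth 2.
One such decomposition:
Bags: B1 = {1, 4, 5}  B2 = {1, 5, 8}  B3 = {1, 5, 9}  B4 = {1, 2, 5}  B5 = {1, 6, 9}  B6 = {1, 2, 3}  B7 = {1, 7, 9}
Tree: B1–B2, B2–B3, B1–B4, B3–B5, B4–B6, B5–B7

The largest bag has 3 vertices, giving width 2; this decomposition certifies tw(G) ≤ 2. For the lower bound, the 3 vertices {1, 2, 3} are pairwise adjacent, and any tree decomposition puts a clique entirely inside one bag — forcing width ≥ 2. The upper and lower bounds meet at 2, so that is the treewidth.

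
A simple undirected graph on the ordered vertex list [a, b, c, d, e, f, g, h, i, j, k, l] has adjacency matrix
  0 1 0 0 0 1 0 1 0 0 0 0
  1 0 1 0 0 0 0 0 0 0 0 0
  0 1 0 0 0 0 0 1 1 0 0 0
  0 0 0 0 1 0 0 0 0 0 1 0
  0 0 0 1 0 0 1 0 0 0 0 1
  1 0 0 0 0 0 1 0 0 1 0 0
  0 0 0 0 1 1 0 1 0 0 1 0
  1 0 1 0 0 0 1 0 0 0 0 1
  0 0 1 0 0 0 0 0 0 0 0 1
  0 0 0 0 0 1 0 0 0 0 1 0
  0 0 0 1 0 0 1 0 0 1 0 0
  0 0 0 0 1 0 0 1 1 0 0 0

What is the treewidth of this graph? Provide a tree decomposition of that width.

The largest bag has 4 vertices, giving width 3; this decomposition certifies tw(G) ≤ 3. For the lower bound: the 4 vertex sets {b,c,i}, {a}, {h}, {e,f,g,l} are disjoint, each induces a connected subgraph, and every pair is joined by at least one edge of G. Contracting each set to a single vertex therefore yields K_{4} as a minor, and since treewidth is minor-monotone, tw(G) ≥ tw(K_{4}) = 3. Therefore the treewidth is 3.

Treewidth 3.
Bags: B1 = {a, b, c, i}  B2 = {a, c, h, i}  B3 = {a, h, i, l}  B4 = {a, f, h, l}  B5 = {f, g, h, l}  B6 = {e, f, g, l}  B7 = {e, f, g, j}  B8 = {e, g, j, k}  B9 = {d, e, j, k}
Tree: B1–B2, B2–B3, B3–B4, B4–B5, B5–B6, B6–B7, B7–B8, B8–B9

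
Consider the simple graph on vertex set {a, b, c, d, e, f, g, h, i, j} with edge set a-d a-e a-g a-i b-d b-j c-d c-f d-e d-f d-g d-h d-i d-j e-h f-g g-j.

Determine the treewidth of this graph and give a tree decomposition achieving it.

Treewidth 2.
One such decomposition:
Bags: B1 = {d, g, j}  B2 = {d, f, g}  B3 = {a, d, g}  B4 = {c, d, f}  B5 = {b, d, j}  B6 = {a, d, i}  B7 = {a, d, e}  B8 = {d, e, h}
Tree: B1–B2, B2–B3, B2–B4, B1–B5, B3–B6, B6–B7, B7–B8

The largest bag has 3 vertices, giving width 2; this decomposition certifies tw(G) ≤ 2. Conversely, {d, g, j} is a clique of size 3, and the vertices of any clique must share a bag in every tree decomposition; so some bag has ≥ 3 vertices and tw(G) ≥ 2. Therefore the treewidth is 2.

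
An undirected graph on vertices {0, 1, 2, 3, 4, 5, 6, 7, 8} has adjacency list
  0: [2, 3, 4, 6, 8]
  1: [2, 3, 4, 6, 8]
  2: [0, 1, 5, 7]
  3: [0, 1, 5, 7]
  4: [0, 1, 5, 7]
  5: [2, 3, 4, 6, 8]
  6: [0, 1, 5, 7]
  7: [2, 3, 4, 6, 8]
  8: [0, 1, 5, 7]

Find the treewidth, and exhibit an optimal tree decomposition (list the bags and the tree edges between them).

Treewidth 4.
Bags: B1 = {0, 1, 5, 6, 7}  B2 = {0, 1, 3, 5, 7}  B3 = {0, 1, 5, 7, 8}  B4 = {0, 1, 2, 5, 7}  B5 = {0, 1, 4, 5, 7}
Tree: B1–B2, B2–B3, B3–B4, B4–B5

The largest bag has 5 vertices, giving width 4; this decomposition certifies tw(G) ≤ 4. For the lower bound: the 5 vertex sets {1,6}, {3,7}, {5,8}, {0}, {2} are disjoint, each induces a connected subgraph, and every pair is joined by at least one edge of G. Contracting each set to a single vertex therefore yields K_{5} as a minor, and since treewidth is minor-monotone, tw(G) ≥ tw(K_{5}) = 4. Combining the bounds, tw(G) = 4.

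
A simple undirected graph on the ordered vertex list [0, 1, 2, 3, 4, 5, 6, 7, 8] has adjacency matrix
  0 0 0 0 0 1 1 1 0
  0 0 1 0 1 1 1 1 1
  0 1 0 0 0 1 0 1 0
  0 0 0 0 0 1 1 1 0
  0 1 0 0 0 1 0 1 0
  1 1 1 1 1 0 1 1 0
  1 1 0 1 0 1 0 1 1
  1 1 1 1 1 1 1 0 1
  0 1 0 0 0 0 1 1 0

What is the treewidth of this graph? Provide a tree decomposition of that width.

The largest bag has 4 vertices, giving width 3; this decomposition certifies tw(G) ≤ 3. For the lower bound, the 4 vertices {1, 6, 7, 8} are pairwise adjacent, and any tree decomposition puts a clique entirely inside one bag — forcing width ≥ 3. The upper and lower bounds meet at 3, so that is the treewidth.

Treewidth 3.
One such decomposition:
Bags: B1 = {1, 6, 7, 8}  B2 = {1, 5, 6, 7}  B3 = {0, 5, 6, 7}  B4 = {1, 2, 5, 7}  B5 = {3, 5, 6, 7}  B6 = {1, 4, 5, 7}
Tree: B1–B2, B2–B3, B2–B4, B2–B5, B4–B6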